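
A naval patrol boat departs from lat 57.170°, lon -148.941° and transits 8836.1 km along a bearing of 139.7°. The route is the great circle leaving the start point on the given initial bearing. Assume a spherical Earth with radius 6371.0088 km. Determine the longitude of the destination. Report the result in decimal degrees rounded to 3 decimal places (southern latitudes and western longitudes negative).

longitude -107.851°

Central angle δ = d/R = 1.386923 rad.
Converting: φ₁ = 0.997805 rad, θ = 2.438225 rad.
sin φ₂ = sin φ₁ cos δ + cos φ₁ sin δ cos θ = (0.840283)(0.182839) + (0.542148)(0.983143)(-0.762668) = -0.252873
φ₂ = asin(-0.252873) = -0.255649 rad = -14.648°.
Δλ = atan2( sin θ sin δ cos φ₁ , cos δ − sin φ₁ sin φ₂ ) = atan2(0.344745, 0.395324) = 0.717161 rad = 41.090°.
Hence λ₂ = -148.941° + 41.090° = -107.851°.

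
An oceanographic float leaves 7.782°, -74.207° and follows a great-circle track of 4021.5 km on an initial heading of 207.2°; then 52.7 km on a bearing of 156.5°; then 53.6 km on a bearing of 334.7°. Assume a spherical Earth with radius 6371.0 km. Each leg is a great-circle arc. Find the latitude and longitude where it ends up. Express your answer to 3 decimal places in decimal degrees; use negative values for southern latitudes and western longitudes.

Apply the spherical direct solution leg by leg, carrying full precision between legs.
Leg 1: from (7.782°, -74.207°), δ = 4021.5/6371 = 0.631220 rad, θ = 207.2° → φ = -24.250°, λ = -91.416°.
Leg 2: from (-24.250°, -91.416°), δ = 52.7/6371 = 0.008272 rad, θ = 156.5° → φ = -24.685°, λ = -91.208°.
Leg 3: from (-24.685°, -91.208°), δ = 53.6/6371 = 0.008413 rad, θ = 334.7° → φ = -24.249°, λ = -91.434°.

latitude -24.249°, longitude -91.434°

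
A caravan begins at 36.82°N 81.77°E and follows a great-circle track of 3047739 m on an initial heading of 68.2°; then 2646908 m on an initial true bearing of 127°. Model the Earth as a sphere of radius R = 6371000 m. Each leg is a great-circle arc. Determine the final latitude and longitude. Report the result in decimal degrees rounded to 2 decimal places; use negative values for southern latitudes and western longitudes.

latitude 25.56°, longitude 137.80°

Apply the spherical direct solution leg by leg, carrying full precision between legs.
Leg 1: from (36.82°, 81.77°), δ = 3047739/6371000 = 0.478377 rad, θ = 68.2° → φ = 41.98°, λ = 116.87°.
Leg 2: from (41.98°, 116.87°), δ = 2646908/6371000 = 0.415462 rad, θ = 127° → φ = 25.56°, λ = 137.80°.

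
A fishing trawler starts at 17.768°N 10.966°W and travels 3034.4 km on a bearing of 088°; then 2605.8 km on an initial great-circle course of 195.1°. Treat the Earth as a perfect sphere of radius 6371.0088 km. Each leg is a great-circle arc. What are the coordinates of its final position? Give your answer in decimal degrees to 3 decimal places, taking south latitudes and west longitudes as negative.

Apply the spherical direct solution leg by leg, carrying full precision between legs.
Leg 1: from (17.768°, -10.966°), δ = 3034.4/6371.0088 = 0.476283 rad, θ = 88° → φ = 16.645°, λ = 17.604°.
Leg 2: from (16.645°, 17.604°), δ = 2605.8/6371.0088 = 0.409009 rad, θ = 195.1° → φ = -6.031°, λ = 11.625°.

latitude -6.031°, longitude 11.625°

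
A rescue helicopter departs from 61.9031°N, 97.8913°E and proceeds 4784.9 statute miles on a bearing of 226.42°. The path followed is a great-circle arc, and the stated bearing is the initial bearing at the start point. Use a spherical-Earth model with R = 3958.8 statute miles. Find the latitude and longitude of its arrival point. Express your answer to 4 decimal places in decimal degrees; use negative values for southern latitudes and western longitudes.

latitude 0.5099°, longitude 55.2459°

The arc subtends δ = 4784.9/3958.8 = 1.208674 rad at the centre.
With φ₁ = 61.9031° = 1.080413 rad and θ = 226.42° = 3.951774 rad:
Destination latitude: φ₂ = arcsin( sin φ₁ cos δ + cos φ₁ sin δ cos θ ) = arcsin(0.008899) = 0.5099°.
Δλ = atan2( sin θ sin δ cos φ₁ , cos δ − sin φ₁ sin φ₂ ) = atan2(-0.319046, 0.346409) = -0.744303 rad = -42.6454°.
λ₂ = λ₁ + Δλ = 55.2459°.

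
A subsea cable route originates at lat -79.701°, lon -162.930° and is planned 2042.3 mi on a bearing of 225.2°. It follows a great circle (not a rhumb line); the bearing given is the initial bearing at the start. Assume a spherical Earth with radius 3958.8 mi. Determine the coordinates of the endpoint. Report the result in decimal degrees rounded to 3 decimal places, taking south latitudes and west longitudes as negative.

Central angle δ = d/R = 0.515889 rad.
With φ₁ = -79.701° = -1.391045 rad and θ = 225.2° = 3.930481 rad:
Destination latitude: φ₂ = arcsin( sin φ₁ cos δ + cos φ₁ sin δ cos θ ) = arcsin(-0.917986) = -66.633°.
Then Δλ = atan2(-0.062581, -0.033341) = -2.060304 rad, from sin θ sin δ cos φ₁ over cos δ − sin φ₁ sin φ₂.
λ₂ = -162.930° + -118.047° = -280.977°, normalized to (−180°, 180°] → 79.023°.

latitude -66.633°, longitude 79.023°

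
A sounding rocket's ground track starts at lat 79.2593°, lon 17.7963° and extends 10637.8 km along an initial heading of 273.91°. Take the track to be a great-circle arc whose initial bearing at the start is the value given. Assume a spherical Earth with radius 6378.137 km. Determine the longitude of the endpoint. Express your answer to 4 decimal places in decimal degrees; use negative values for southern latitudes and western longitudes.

Angular distance δ = d/R = 10637.8 / 6378.137 = 1.667854 rad.
Start latitude φ₁ = 1.383336 rad; initial bearing θ = 4.780631 rad.
Destination latitude: φ₂ = arcsin( sin φ₁ cos δ + cos φ₁ sin δ cos θ ) = arcsin(-0.082559) = -4.7357°.
Δλ = atan2( sin θ sin δ cos φ₁ , cos δ − sin φ₁ sin φ₂ ) = atan2(-0.185056, -0.015792) = -1.655929 rad = -94.8777°.
λ₂ = λ₁ + Δλ = -77.0814°.

longitude -77.0814°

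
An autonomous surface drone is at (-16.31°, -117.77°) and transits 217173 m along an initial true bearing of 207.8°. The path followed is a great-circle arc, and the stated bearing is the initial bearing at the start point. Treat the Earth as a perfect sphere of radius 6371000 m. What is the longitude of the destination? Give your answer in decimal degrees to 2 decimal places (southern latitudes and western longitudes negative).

Angular distance δ = d/R = 217173 / 6371000 = 0.034088 rad.
Start latitude φ₁ = -0.284663 rad; initial bearing θ = 3.626794 rad.
Applying the spherical law of cosines for sides, sin φ₂ = sin φ₁ cos δ + cos φ₁ sin δ cos θ = -0.309605, so φ₂ = -18.04°.
Δλ = atan2( sin θ sin δ cos φ₁ , cos δ − sin φ₁ sin φ₂ ) = atan2(-0.015255, 0.912471) = -0.016717 rad = -0.96°.
Hence λ₂ = -117.77° + -0.96° = -118.73°.

longitude -118.73°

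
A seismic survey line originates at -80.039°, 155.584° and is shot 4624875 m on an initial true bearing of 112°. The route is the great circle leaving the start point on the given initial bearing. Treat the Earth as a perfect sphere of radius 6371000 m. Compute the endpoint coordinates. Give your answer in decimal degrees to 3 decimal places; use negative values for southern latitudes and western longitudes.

The arc subtends δ = 4624875/6371000 = 0.725926 rad at the centre.
With φ₁ = -80.039° = -1.396944 rad and θ = 112° = 1.954769 rad:
Applying the spherical law of cosines for sides, sin φ₂ = sin φ₁ cos δ + cos φ₁ sin δ cos θ = -0.779626, so φ₂ = -51.226°.
Δλ = atan2( sin θ sin δ cos φ₁ , cos δ − sin φ₁ sin φ₂ ) = atan2(0.106466, -0.019989) = 1.756386 rad = 100.633°.
λ₂ = 155.584° + 100.633° = 256.217°, normalized to (−180°, 180°] → -103.783°.

latitude -51.226°, longitude -103.783°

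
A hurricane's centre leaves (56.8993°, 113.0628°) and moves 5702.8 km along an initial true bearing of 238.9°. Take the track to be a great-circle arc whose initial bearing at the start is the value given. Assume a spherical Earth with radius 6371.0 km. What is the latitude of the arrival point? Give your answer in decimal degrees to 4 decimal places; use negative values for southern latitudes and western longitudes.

δ = 5702.8/6371 = 0.895119 rad (51.2865°).
With φ₁ = 56.8993° = 0.993080 rad and θ = 238.9° = 4.169592 rad:
Destination latitude: φ₂ = arcsin( sin φ₁ cos δ + cos φ₁ sin δ cos θ ) = arcsin(0.303821) = 17.6872°.
Then Δλ = atan2(-0.364874, 0.370912) = -0.777193 rad, from sin θ sin δ cos φ₁ over cos δ − sin φ₁ sin φ₂.
λ₂ = 113.0628° + -44.5299° = 68.5329°.

latitude 17.6872°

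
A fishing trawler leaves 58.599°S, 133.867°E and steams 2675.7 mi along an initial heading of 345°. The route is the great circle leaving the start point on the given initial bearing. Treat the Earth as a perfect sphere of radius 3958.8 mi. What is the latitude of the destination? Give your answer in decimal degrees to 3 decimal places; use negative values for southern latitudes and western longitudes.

Angular distance δ = d/R = 2675.7 / 3958.8 = 0.675887 rad.
Converting: φ₁ = -1.022745 rad, θ = 6.021386 rad.
sin φ₂ = sin φ₁ cos δ + cos φ₁ sin δ cos θ = (-0.853542)(0.780153) + (0.521025)(0.625589)(0.965926) = -0.351052
φ₂ = asin(-0.351052) = -0.358694 rad = -20.552°.
For the longitude increment, Δλ = atan2( sin θ sin δ cos φ₁, cos δ − sin φ₁ sin φ₂ ) = atan2(-0.084361, 0.480515) = -9.958°.
Hence λ₂ = 133.867° + -9.958° = 123.909°.

latitude -20.552°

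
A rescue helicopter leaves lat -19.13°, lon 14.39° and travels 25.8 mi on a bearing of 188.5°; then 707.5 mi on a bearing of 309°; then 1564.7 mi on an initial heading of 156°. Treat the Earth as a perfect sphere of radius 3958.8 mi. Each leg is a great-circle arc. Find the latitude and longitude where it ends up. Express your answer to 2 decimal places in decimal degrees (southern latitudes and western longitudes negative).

latitude -33.28°, longitude 16.98°

Apply the spherical direct solution leg by leg, carrying full precision between legs.
Leg 1: from (-19.13°, 14.39°), δ = 25.8/3958.8 = 0.006517 rad, θ = 188.5° → φ = -19.50°, λ = 14.33°.
Leg 2: from (-19.50°, 14.33°), δ = 707.5/3958.8 = 0.178716 rad, θ = 309° → φ = -12.89°, λ = 6.18°.
Leg 3: from (-12.89°, 6.18°), δ = 1564.7/3958.8 = 0.395246 rad, θ = 156° → φ = -33.28°, λ = 16.98°.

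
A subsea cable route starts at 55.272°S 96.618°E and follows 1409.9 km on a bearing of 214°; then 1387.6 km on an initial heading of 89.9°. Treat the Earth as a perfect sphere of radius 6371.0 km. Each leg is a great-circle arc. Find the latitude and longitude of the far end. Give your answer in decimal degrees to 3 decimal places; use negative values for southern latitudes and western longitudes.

Apply the spherical direct solution leg by leg, carrying full precision between legs.
Leg 1: from (-55.272°, 96.618°), δ = 1409.9/6371 = 0.221300 rad, θ = 214° → φ = -64.889°, λ = 79.806°.
Leg 2: from (-64.889°, 79.806°), δ = 1387.6/6371 = 0.217799 rad, θ = 89.9° → φ = -62.121°, λ = 107.329°.

latitude -62.121°, longitude 107.329°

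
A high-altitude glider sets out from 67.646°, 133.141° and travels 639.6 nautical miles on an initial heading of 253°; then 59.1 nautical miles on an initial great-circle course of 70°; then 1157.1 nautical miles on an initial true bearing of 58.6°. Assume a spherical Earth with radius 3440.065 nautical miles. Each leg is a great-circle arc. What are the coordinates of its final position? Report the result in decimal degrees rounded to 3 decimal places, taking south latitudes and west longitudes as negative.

latitude 66.794°, longitude 158.173°

Apply the spherical direct solution leg by leg, carrying full precision between legs.
Leg 1: from (67.646°, 133.141°), δ = 639.6/3440.065 = 0.185927 rad, θ = 253° → φ = 62.667°, λ = 110.497°.
Leg 2: from (62.667°, 110.497°), δ = 59.1/3440.065 = 0.017180 rad, θ = 70° → φ = 62.989°, λ = 112.534°.
Leg 3: from (62.989°, 112.534°), δ = 1157.1/3440.065 = 0.336360 rad, θ = 58.6° → φ = 66.794°, λ = 158.173°.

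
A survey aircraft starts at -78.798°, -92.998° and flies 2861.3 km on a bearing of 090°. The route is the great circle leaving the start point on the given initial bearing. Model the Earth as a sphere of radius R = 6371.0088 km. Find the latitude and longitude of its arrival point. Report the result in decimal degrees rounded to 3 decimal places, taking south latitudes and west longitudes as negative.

Central angle δ = d/R = 0.449113 rad.
Converting: φ₁ = -1.375285 rad, θ = 1.570796 rad.
sin φ₂ = sin φ₁ cos δ + cos φ₁ sin δ cos θ = (-0.980948)(0.900833) + (0.194269)(0.434166)(0.000000) = -0.883670
φ₂ = asin(-0.883670) = -1.083646 rad = -62.088°.
Δλ = atan2( sin θ sin δ cos φ₁ , cos δ − sin φ₁ sin φ₂ ) = atan2(0.084345, 0.033998) = 1.187638 rad = 68.047°.
λ₂ = λ₁ + Δλ = -24.951°.

latitude -62.088°, longitude -24.951°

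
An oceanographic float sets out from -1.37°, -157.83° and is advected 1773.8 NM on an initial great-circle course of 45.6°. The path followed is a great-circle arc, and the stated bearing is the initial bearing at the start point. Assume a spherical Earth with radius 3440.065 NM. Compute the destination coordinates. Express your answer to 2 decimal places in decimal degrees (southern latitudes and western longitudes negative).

latitude 18.91°, longitude -135.97°

Angular distance δ = d/R = 1773.8 / 3440.065 = 0.515630 rad.
Converting: φ₁ = -0.023911 rad, θ = 0.795870 rad.
Destination latitude: φ₂ = arcsin( sin φ₁ cos δ + cos φ₁ sin δ cos θ ) = arcsin(0.324093) = 18.91°.
Δλ = atan2( sin θ sin δ cos φ₁ , cos δ − sin φ₁ sin φ₂ ) = atan2(0.352194, 0.877731) = 0.381587 rad = 21.86°.
λ₂ = λ₁ + Δλ = -135.97°.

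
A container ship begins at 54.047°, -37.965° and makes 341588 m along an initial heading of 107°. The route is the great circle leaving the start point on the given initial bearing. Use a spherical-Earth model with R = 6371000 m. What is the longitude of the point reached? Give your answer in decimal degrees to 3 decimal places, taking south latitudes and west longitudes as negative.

Central angle δ = d/R = 0.053616 rad.
Converting: φ₁ = 0.943298 rad, θ = 1.867502 rad.
Applying the spherical law of cosines for sides, sin φ₂ = sin φ₁ cos δ + cos φ₁ sin δ cos θ = 0.799136, so φ₂ = 53.048°.
Δλ = atan2( sin θ sin δ cos φ₁ , cos δ − sin φ₁ sin φ₂ ) = atan2(0.030089, 0.351663) = 0.085355 rad = 4.890°.
λ₂ = λ₁ + Δλ = -33.075°.

longitude -33.075°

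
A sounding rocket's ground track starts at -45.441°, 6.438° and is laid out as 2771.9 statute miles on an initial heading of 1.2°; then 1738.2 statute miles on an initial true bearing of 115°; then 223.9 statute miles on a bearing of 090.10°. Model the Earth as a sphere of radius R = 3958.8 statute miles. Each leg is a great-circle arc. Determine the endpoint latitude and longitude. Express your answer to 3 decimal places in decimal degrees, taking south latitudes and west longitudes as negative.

Apply the spherical direct solution leg by leg, carrying full precision between legs.
Leg 1: from (-45.441°, 6.438°), δ = 2771.9/3958.8 = 0.700187 rad, θ = 1.2° → φ = -5.329°, λ = 7.215°.
Leg 2: from (-5.329°, 7.215°), δ = 1738.2/3958.8 = 0.439072 rad, θ = 115° → φ = -15.245°, λ = 30.750°.
Leg 3: from (-15.245°, 30.750°), δ = 223.9/3958.8 = 0.056558 rad, θ = 90.1° → φ = -15.225°, λ = 34.109°.

latitude -15.225°, longitude 34.109°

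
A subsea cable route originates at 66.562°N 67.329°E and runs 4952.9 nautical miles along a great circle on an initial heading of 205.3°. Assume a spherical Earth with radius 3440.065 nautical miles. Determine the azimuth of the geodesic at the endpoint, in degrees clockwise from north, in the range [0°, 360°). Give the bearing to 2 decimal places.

Angular distance δ = d/R = 4952.9 / 3440.065 = 1.439769 rad.
Start latitude φ₁ = 1.161726 rad; initial bearing θ = 3.583161 rad.
Destination latitude: φ₂ = arcsin( sin φ₁ cos δ + cos φ₁ sin δ cos θ ) = arcsin(-0.236650) = -13.689°.
For the longitude increment, Δλ = atan2( sin θ sin δ cos φ₁, cos δ − sin φ₁ sin φ₂ ) = atan2(-0.168527, 0.347777) = -25.854°.
Hence λ₂ = 67.329° + -25.854° = 41.475°.
The forward bearing on arrival equals the back-azimuth from the destination plus 180°.
Back-azimuth from P₂ (-13.69°, 41.47°) to P₁ (66.56°, 67.33°), with Δλ' = λ₁ − λ₂ = 25.85°: atan2( sin Δλ' cos φ₁ , cos φ₂ sin φ₁ − sin φ₂ cos φ₁ cos Δλ' ) = 10.08°.
Final bearing = (10.08° + 180°) mod 360° = 190.08°.

final bearing 190.08°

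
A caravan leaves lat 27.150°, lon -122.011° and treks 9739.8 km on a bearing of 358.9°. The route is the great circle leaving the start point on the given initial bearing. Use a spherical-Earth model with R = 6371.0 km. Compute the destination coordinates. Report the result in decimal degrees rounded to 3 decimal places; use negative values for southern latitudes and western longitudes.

latitude 65.235°, longitude 60.613°

δ = 9739.8/6371 = 1.528771 rad (87.5921°).
Converting: φ₁ = 0.473857 rad, θ = 6.263987 rad.
Destination latitude: φ₂ = arcsin( sin φ₁ cos δ + cos φ₁ sin δ cos θ ) = arcsin(0.908037) = 65.235°.
Δλ = atan2( sin θ sin δ cos φ₁ , cos δ − sin φ₁ sin φ₂ ) = atan2(-0.017067, -0.372344) = -3.095788 rad = -177.376°.
λ₂ = -122.011° + -177.376° = -299.387°, normalized to (−180°, 180°] → 60.613°.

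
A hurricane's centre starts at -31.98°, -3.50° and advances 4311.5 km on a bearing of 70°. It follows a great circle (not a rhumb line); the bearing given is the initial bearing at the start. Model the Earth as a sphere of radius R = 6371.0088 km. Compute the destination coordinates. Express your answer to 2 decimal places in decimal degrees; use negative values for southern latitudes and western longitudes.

latitude -13.37°, longitude 33.72°

δ = 4311.5/6371.0088 = 0.676737 rad (38.7742°).
Converting: φ₁ = -0.558156 rad, θ = 1.221730 rad.
sin φ₂ = sin φ₁ cos δ + cos φ₁ sin δ cos θ = (-0.529623)(0.779620) + (0.848233)(0.626253)(0.342020) = -0.231221
φ₂ = asin(-0.231221) = -0.233332 rad = -13.37°.
Then Δλ = atan2(0.499173, 0.657160) = 0.649611 rad, from sin θ sin δ cos φ₁ over cos δ − sin φ₁ sin φ₂.
λ₂ = λ₁ + Δλ = 33.72°.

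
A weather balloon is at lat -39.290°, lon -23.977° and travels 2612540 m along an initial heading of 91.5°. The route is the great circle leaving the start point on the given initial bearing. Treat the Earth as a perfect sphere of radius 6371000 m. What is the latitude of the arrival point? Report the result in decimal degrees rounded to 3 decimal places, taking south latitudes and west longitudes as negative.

latitude -36.074°

The arc subtends δ = 2612540/6371000 = 0.410067 rad at the centre.
Converting: φ₁ = -0.685740 rad, θ = 1.596976 rad.
Destination latitude: φ₂ = arcsin( sin φ₁ cos δ + cos φ₁ sin δ cos θ ) = arcsin(-0.588823) = -36.074°.
For the longitude increment, Δλ = atan2( sin θ sin δ cos φ₁, cos δ − sin φ₁ sin φ₂ ) = atan2(0.308446, 0.544224) = 29.543°.
λ₂ = λ₁ + Δλ = 5.566°.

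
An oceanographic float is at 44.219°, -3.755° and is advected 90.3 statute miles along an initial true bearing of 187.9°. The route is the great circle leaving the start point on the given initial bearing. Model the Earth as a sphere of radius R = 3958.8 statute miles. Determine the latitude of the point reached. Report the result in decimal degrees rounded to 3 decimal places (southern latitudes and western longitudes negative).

latitude 42.924°

Central angle δ = d/R = 0.022810 rad.
Converting: φ₁ = 0.771767 rad, θ = 3.279474 rad.
sin φ₂ = sin φ₁ cos δ + cos φ₁ sin δ cos θ = (0.697403)(0.999740) + (0.716679)(0.022808)(-0.990509) = 0.681031
φ₂ = asin(0.681031) = 0.749169 rad = 42.924°.
Δλ = atan2( sin θ sin δ cos φ₁ , cos δ − sin φ₁ sin φ₂ ) = atan2(-0.002247, 0.524787) = -0.004281 rad = -0.245°.
Hence λ₂ = -3.755° + -0.245° = -4.000°.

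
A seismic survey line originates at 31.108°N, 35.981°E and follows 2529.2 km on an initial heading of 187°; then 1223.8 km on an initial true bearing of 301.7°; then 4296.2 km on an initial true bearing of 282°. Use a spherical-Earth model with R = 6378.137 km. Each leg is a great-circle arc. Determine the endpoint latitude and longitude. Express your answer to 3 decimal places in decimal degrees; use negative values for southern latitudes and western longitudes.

Apply the spherical direct solution leg by leg, carrying full precision between legs.
Leg 1: from (31.108°, 35.981°), δ = 2529.2/6378.137 = 0.396542 rad, θ = 187° → φ = 8.531°, λ = 33.253°.
Leg 2: from (8.531°, 33.253°), δ = 1223.8/6378.137 = 0.191874 rad, θ = 301.7° → φ = 14.165°, λ = 23.620°.
Leg 3: from (14.165°, 23.620°), δ = 4296.2/6378.137 = 0.673582 rad, θ = 282° → φ = 18.483°, λ = -16.422°.

latitude 18.483°, longitude -16.422°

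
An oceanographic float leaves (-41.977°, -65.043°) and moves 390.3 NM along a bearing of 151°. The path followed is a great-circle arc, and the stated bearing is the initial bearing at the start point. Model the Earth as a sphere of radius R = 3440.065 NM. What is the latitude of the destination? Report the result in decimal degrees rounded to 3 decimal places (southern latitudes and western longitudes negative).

latitude -47.574°

Angular distance δ = d/R = 390.3 / 3440.065 = 0.113457 rad.
Converting: φ₁ = -0.732637 rad, θ = 2.635447 rad.
Applying the spherical law of cosines for sides, sin φ₂ = sin φ₁ cos δ + cos φ₁ sin δ cos θ = -0.738144, so φ₂ = -47.574°.
Δλ = atan2( sin θ sin δ cos φ₁ , cos δ − sin φ₁ sin φ₂ ) = atan2(0.040804, 0.499876) = 0.081447 rad = 4.667°.
λ₂ = λ₁ + Δλ = -60.376°.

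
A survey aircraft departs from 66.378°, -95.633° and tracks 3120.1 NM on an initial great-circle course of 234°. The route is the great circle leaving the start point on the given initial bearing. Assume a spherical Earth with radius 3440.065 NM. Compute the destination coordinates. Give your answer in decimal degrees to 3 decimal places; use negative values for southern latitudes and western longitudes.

latitude 22.271°, longitude -139.152°

δ = 3120.1/3440.065 = 0.906989 rad (51.9666°).
Converting: φ₁ = 1.158515 rad, θ = 4.084070 rad.
sin φ₂ = sin φ₁ cos δ + cos φ₁ sin δ cos θ = (0.916209)(0.616120) + (0.400701)(0.787652)(-0.587785) = 0.378982
φ₂ = asin(0.378982) = 0.388696 rad = 22.271°.
Then Δλ = atan2(-0.255336, 0.268893) = -0.759543 rad, from sin θ sin δ cos φ₁ over cos δ − sin φ₁ sin φ₂.
λ₂ = λ₁ + Δλ = -139.152°.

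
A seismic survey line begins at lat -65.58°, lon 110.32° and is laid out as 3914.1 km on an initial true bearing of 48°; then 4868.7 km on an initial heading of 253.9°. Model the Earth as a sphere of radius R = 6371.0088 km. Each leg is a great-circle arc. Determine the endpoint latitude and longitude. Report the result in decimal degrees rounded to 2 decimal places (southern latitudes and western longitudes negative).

latitude -35.29°, longitude 87.65°

Apply the spherical direct solution leg by leg, carrying full precision between legs.
Leg 1: from (-65.58°, 110.32°), δ = 3914.1/6371.0088 = 0.614361 rad, θ = 48° → φ = -35.77°, λ = 142.19°.
Leg 2: from (-35.77°, 142.19°), δ = 4868.7/6371.0088 = 0.764196 rad, θ = 253.9° → φ = -35.29°, λ = 87.65°.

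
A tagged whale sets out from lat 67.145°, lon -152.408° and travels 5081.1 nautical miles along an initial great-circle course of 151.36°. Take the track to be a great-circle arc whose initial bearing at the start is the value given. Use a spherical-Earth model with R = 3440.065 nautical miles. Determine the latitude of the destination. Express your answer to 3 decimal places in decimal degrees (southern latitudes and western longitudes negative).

latitude -14.662°

δ = 5081.1/3440.065 = 1.477036 rad (84.6279°).
With φ₁ = 67.145° = 1.171901 rad and θ = 151.36° = 2.641730 rad:
Applying the spherical law of cosines for sides, sin φ₂ = sin φ₁ cos δ + cos φ₁ sin δ cos θ = -0.253109, so φ₂ = -14.662°.
Δλ = atan2( sin θ sin δ cos φ₁ , cos δ − sin φ₁ sin φ₂ ) = atan2(0.185344, 0.326861) = 0.515835 rad = 29.555°.
λ₂ = -152.408° + 29.555° = -122.853°.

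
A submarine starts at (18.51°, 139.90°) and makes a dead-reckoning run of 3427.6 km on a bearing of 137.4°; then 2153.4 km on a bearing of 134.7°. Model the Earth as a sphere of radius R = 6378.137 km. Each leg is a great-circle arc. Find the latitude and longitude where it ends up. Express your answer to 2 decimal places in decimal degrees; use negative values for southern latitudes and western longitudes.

Apply the spherical direct solution leg by leg, carrying full precision between legs.
Leg 1: from (18.51°, 139.90°), δ = 3427.6/6378.137 = 0.537398 rad, θ = 137.4° → φ = -4.85°, λ = 160.25°.
Leg 2: from (-4.85°, 160.25°), δ = 2153.4/6378.137 = 0.337622 rad, θ = 134.7° → φ = -18.18°, λ = 174.60°.

latitude -18.18°, longitude 174.60°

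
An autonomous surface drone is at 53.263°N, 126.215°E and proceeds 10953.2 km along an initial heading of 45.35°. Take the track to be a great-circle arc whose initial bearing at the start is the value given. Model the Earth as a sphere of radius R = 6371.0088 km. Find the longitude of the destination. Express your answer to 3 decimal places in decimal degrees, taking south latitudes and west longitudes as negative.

Central angle δ = d/R = 1.719225 rad.
Start latitude φ₁ = 0.929615 rad; initial bearing θ = 0.791507 rad.
sin φ₂ = sin φ₁ cos δ + cos φ₁ sin δ cos θ = (0.801390)(-0.147885) + (0.598143)(0.989005)(0.702774) = 0.297224
φ₂ = asin(0.297224) = 0.301784 rad = 17.291°.
Then Δλ = atan2(0.420848, -0.386077) = 2.313131 rad, from sin θ sin δ cos φ₁ over cos δ − sin φ₁ sin φ₂.
λ₂ = 126.215° + 132.533° = 258.748°, normalized to (−180°, 180°] → -101.252°.

longitude -101.252°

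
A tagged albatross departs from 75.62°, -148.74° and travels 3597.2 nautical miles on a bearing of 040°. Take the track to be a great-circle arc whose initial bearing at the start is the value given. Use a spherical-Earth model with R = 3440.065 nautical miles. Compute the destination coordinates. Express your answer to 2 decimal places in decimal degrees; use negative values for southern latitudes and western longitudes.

latitude 40.56°, longitude -15.80°

The arc subtends δ = 3597.2/3440.065 = 1.045678 rad at the centre.
Start latitude φ₁ = 1.319818 rad; initial bearing θ = 0.698132 rad.
sin φ₂ = sin φ₁ cos δ + cos φ₁ sin δ cos θ = (0.968670)(0.501315) + (0.248352)(0.865265)(0.766044) = 0.650224
φ₂ = asin(0.650224) = 0.707880 rad = 40.56°.
Δλ = atan2( sin θ sin δ cos φ₁ , cos δ − sin φ₁ sin φ₂ ) = atan2(0.138129, -0.128537) = 2.320243 rad = 132.94°.
λ₂ = λ₁ + Δλ = -15.80°.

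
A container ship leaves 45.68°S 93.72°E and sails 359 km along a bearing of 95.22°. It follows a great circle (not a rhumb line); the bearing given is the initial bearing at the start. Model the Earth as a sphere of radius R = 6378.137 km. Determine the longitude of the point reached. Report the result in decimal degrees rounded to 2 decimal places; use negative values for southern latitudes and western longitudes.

longitude 98.34°

Angular distance δ = d/R = 359 / 6378.137 = 0.056286 rad.
Converting: φ₁ = -0.797266 rad, θ = 1.661903 rad.
Applying the spherical law of cosines for sides, sin φ₂ = sin φ₁ cos δ + cos φ₁ sin δ cos θ = -0.717892, so φ₂ = -45.88°.
Then Δλ = atan2(0.039141, 0.484801) = 0.080562 rad, from sin θ sin δ cos φ₁ over cos δ − sin φ₁ sin φ₂.
λ₂ = λ₁ + Δλ = 98.34°.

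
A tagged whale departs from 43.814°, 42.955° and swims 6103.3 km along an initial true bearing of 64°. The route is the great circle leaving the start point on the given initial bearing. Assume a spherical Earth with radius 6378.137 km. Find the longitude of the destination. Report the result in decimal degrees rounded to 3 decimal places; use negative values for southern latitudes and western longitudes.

longitude 120.105°

Angular distance δ = d/R = 6103.3 / 6378.137 = 0.956910 rad.
Converting: φ₁ = 0.764699 rad, θ = 1.117011 rad.
Destination latitude: φ₂ = arcsin( sin φ₁ cos δ + cos φ₁ sin δ cos θ ) = arcsin(0.657379) = 41.100°.
Then Δλ = atan2(0.530144, 0.120933) = 1.346521 rad, from sin θ sin δ cos φ₁ over cos δ − sin φ₁ sin φ₂.
Hence λ₂ = 42.955° + 77.150° = 120.105°.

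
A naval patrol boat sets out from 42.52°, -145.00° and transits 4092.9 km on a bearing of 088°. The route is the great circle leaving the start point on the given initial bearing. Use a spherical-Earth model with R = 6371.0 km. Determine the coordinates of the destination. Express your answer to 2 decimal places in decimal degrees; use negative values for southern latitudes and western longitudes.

Central angle δ = d/R = 0.642427 rad.
With φ₁ = 42.52° = 0.742114 rad and θ = 88° = 1.535890 rad:
Destination latitude: φ₂ = arcsin( sin φ₁ cos δ + cos φ₁ sin δ cos θ ) = arcsin(0.556525) = 33.82°.
For the longitude increment, Δλ = atan2( sin θ sin δ cos φ₁, cos δ − sin φ₁ sin φ₂ ) = atan2(0.441322, 0.424518) = 46.11°.
λ₂ = λ₁ + Δλ = -98.89°.

latitude 33.82°, longitude -98.89°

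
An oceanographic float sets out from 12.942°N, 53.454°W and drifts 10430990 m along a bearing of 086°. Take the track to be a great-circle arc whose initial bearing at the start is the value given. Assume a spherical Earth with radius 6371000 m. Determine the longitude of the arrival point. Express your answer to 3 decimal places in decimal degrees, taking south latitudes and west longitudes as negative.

longitude 41.159°

Central angle δ = d/R = 1.637261 rad.
With φ₁ = 12.942° = 0.225881 rad and θ = 86° = 1.500983 rad:
Applying the spherical law of cosines for sides, sin φ₂ = sin φ₁ cos δ + cos φ₁ sin δ cos θ = 0.052960, so φ₂ = 3.036°.
Then Δλ = atan2(0.970077, -0.078277) = 1.651313 rad, from sin θ sin δ cos φ₁ over cos δ − sin φ₁ sin φ₂.
λ₂ = -53.454° + 94.613° = 41.159°.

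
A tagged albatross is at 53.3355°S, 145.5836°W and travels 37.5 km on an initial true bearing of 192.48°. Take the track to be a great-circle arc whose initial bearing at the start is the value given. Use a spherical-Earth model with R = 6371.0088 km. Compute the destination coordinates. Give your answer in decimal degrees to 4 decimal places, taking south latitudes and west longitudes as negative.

latitude -53.6647°, longitude -145.7066°

Central angle δ = d/R = 0.005886 rad.
With φ₁ = -53.3355° = -0.930880 rad and θ = 192.48° = 3.359410 rad:
Applying the spherical law of cosines for sides, sin φ₂ = sin φ₁ cos δ + cos φ₁ sin δ cos θ = -0.805564, so φ₂ = -53.6647°.
For the longitude increment, Δλ = atan2( sin θ sin δ cos φ₁, cos δ − sin φ₁ sin φ₂ ) = atan2(-0.000760, 0.353803) = -0.1230°.
Hence λ₂ = -145.5836° + -0.1230° = -145.7066°.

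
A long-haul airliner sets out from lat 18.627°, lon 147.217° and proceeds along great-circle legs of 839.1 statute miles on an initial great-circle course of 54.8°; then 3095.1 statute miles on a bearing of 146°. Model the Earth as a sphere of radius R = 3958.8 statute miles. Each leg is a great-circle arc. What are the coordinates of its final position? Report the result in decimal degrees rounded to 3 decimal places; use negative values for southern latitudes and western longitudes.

latitude -13.004°, longitude -177.972°

Apply the spherical direct solution leg by leg, carrying full precision between legs.
Leg 1: from (18.627°, 147.217°), δ = 839.1/3958.8 = 0.211958 rad, θ = 54.8° → φ = 25.288°, λ = 158.177°.
Leg 2: from (25.288°, 158.177°), δ = 3095.1/3958.8 = 0.781828 rad, θ = 146° → φ = -13.004°, λ = -177.972°.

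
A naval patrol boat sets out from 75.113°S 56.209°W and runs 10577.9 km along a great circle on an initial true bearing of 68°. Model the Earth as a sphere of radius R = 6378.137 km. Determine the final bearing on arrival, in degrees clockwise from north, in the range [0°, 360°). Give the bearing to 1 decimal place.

Central angle δ = d/R = 1.658462 rad.
Converting: φ₁ = -1.310969 rad, θ = 1.186824 rad.
Destination latitude: φ₂ = arcsin( sin φ₁ cos δ + cos φ₁ sin δ cos θ ) = arcsin(0.180487) = 10.398°.
Δλ = atan2( sin θ sin δ cos φ₁ , cos δ − sin φ₁ sin φ₂ ) = atan2(0.237291, 0.086875) = 1.219841 rad = 69.892°.
λ₂ = -56.209° + 69.892° = 13.683°.
The forward bearing on arrival equals the back-azimuth from the destination plus 180°.
Back-azimuth from P₂ (10.4°, 13.7°) to P₁ (-75.1°, -56.2°), with Δλ' = λ₁ − λ₂ = -69.9°: atan2( sin Δλ' cos φ₁ , cos φ₂ sin φ₁ − sin φ₂ cos φ₁ cos Δλ' ) = 194.0°.
Final bearing = (194.0° + 180°) mod 360° = 14.0°.

final bearing 14.0°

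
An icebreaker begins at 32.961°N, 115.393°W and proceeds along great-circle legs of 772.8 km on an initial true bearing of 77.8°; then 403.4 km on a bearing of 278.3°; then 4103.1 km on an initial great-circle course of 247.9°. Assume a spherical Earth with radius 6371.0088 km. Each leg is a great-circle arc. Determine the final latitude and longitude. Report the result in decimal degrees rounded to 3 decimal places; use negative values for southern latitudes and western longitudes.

Apply the spherical direct solution leg by leg, carrying full precision between legs.
Leg 1: from (32.961°, -115.393°), δ = 772.8/6371.0088 = 0.121299 rad, θ = 77.8° → φ = 34.161°, λ = -107.176°.
Leg 2: from (34.161°, -107.176°), δ = 403.4/6371.0088 = 0.063318 rad, θ = 278.3° → φ = 34.608°, λ = -111.538°.
Leg 3: from (34.608°, -111.538°), δ = 4103.1/6371.0088 = 0.644027 rad, θ = 247.9° → φ = 15.561°, λ = -146.812°.

latitude 15.561°, longitude -146.812°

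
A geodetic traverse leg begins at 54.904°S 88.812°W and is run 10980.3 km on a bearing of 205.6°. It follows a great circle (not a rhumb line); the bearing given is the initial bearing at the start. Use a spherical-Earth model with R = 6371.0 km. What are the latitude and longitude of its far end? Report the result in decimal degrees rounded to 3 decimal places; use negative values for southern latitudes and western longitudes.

δ = 10980.3/6371 = 1.723481 rad (98.7482°).
Converting: φ₁ = -0.958256 rad, θ = 3.588397 rad.
Applying the spherical law of cosines for sides, sin φ₂ = sin φ₁ cos δ + cos φ₁ sin δ cos θ = -0.388034, so φ₂ = -22.832°.
Δλ = atan2( sin θ sin δ cos φ₁ , cos δ − sin φ₁ sin φ₂ ) = atan2(-0.245537, -0.469578) = -2.659803 rad = -152.395°.
λ₂ = -88.812° + -152.395° = -241.207°, normalized to (−180°, 180°] → 118.793°.

latitude -22.832°, longitude 118.793°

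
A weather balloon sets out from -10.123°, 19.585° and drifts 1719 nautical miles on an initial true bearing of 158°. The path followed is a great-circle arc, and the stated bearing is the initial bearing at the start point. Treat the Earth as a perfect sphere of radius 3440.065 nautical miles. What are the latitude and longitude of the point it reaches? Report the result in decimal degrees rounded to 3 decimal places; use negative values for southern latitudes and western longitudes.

latitude -36.272°, longitude 32.449°

The arc subtends δ = 1719/3440.065 = 0.499700 rad at the centre.
Converting: φ₁ = -0.176680 rad, θ = 2.757620 rad.
Applying the spherical law of cosines for sides, sin φ₂ = sin φ₁ cos δ + cos φ₁ sin δ cos θ = -0.591626, so φ₂ = -36.272°.
For the longitude increment, Δλ = atan2( sin θ sin δ cos φ₁, cos δ − sin φ₁ sin φ₂ ) = atan2(0.176703, 0.773741) = 12.864°.
Hence λ₂ = 19.585° + 12.864° = 32.449°.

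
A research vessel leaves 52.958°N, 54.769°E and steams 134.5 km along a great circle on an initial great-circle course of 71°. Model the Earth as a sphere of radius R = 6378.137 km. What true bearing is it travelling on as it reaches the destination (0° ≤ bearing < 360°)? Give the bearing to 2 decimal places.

final bearing 72.53°

Central angle δ = d/R = 0.021088 rad.
Converting: φ₁ = 0.924291 rad, θ = 1.239184 rad.
Applying the spherical law of cosines for sides, sin φ₂ = sin φ₁ cos δ + cos φ₁ sin δ cos θ = 0.802152, so φ₂ = 53.336°.
Then Δλ = atan2(0.012010, 0.359505) = 0.033395 rad, from sin θ sin δ cos φ₁ over cos δ − sin φ₁ sin φ₂.
λ₂ = 54.769° + 1.913° = 56.682°.
The forward bearing on arrival equals the back-azimuth from the destination plus 180°.
Back-azimuth from P₂ (53.34°, 56.68°) to P₁ (52.96°, 54.77°), with Δλ' = λ₁ − λ₂ = -1.91°: atan2( sin Δλ' cos φ₁ , cos φ₂ sin φ₁ − sin φ₂ cos φ₁ cos Δλ' ) = 252.53°.
Final bearing = (252.53° + 180°) mod 360° = 72.53°.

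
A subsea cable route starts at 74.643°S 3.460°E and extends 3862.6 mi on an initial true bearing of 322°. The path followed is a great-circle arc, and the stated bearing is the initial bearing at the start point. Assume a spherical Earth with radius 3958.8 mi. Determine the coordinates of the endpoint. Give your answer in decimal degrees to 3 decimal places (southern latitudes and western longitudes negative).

latitude -21.577°, longitude -29.787°

δ = 3862.6/3958.8 = 0.975700 rad (55.9035°).
Converting: φ₁ = -1.302766 rad, θ = 5.619960 rad.
Destination latitude: φ₂ = arcsin( sin φ₁ cos δ + cos φ₁ sin δ cos θ ) = arcsin(-0.367757) = -21.577°.
Then Δλ = atan2(-0.135018, 0.205963) = -0.580265 rad, from sin θ sin δ cos φ₁ over cos δ − sin φ₁ sin φ₂.
Hence λ₂ = 3.460° + -33.247° = -29.787°.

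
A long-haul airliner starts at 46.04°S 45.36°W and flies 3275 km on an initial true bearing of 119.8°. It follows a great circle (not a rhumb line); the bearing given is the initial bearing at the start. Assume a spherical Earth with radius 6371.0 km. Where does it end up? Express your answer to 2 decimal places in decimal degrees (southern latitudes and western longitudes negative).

latitude -52.79°, longitude -0.48°

δ = 3275/6371 = 0.514048 rad (29.4528°).
Start latitude φ₁ = -0.803550 rad; initial bearing θ = 2.090904 rad.
Destination latitude: φ₂ = arcsin( sin φ₁ cos δ + cos φ₁ sin δ cos θ ) = arcsin(-0.796423) = -52.79°.
Then Δλ = atan2(0.296186, 0.297476) = 0.783225 rad, from sin θ sin δ cos φ₁ over cos δ − sin φ₁ sin φ₂.
λ₂ = -45.36° + 44.88° = -0.48°.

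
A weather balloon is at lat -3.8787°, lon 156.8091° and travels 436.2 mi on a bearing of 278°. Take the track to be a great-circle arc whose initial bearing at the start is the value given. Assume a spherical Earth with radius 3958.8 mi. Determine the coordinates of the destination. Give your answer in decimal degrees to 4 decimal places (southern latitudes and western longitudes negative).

The arc subtends δ = 436.2/3958.8 = 0.110185 rad at the centre.
Converting: φ₁ = -0.067696 rad, θ = 4.852015 rad.
Applying the spherical law of cosines for sides, sin φ₂ = sin φ₁ cos δ + cos φ₁ sin δ cos θ = -0.051965, so φ₂ = -2.9787°.
Δλ = atan2( sin θ sin δ cos φ₁ , cos δ − sin φ₁ sin φ₂ ) = atan2(-0.108643, 0.990421) = -0.109257 rad = -6.2599°.
Hence λ₂ = 156.8091° + -6.2599° = 150.5492°.

latitude -2.9787°, longitude 150.5492°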